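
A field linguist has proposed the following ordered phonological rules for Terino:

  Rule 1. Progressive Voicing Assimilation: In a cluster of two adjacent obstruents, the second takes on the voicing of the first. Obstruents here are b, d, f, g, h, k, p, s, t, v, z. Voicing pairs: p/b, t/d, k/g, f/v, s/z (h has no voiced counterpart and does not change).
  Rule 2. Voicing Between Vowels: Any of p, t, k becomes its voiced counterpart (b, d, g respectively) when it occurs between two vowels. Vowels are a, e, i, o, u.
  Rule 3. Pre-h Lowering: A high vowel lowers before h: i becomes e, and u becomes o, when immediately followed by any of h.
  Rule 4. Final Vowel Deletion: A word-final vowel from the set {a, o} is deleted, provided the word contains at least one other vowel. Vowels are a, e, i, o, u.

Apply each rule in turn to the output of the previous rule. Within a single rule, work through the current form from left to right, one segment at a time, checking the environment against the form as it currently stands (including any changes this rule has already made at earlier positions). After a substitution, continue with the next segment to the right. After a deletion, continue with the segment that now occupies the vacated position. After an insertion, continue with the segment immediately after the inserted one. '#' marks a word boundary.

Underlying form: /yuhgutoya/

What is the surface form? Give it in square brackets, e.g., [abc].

[yohkudoy]

Rule 1 Progressive Voicing Assimilation: [yuhgutoya] → [yuhkutoya]
Rule 2 Voicing Between Vowels: [yuhkutoya] → [yuhkudoya]
Rule 3 Pre-h Lowering: [yuhkudoya] → [yohkudoya]
Rule 4 Final Vowel Deletion: [yohkudoya] → [yohkudoy]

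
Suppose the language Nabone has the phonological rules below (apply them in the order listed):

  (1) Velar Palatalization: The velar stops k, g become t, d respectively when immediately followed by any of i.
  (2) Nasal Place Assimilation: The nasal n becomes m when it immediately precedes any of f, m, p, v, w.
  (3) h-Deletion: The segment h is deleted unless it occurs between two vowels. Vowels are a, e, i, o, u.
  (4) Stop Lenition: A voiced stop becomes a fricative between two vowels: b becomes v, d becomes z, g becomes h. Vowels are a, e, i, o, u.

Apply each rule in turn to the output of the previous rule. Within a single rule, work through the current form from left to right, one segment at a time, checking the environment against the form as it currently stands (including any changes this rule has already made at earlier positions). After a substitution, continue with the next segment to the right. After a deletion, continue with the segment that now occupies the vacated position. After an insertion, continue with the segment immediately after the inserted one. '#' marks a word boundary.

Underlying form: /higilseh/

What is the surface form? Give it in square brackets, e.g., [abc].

[izilse]

(1) Velar Palatalization: [higilseh] → [hidilseh]
(2) Nasal Place Assimilation: no change — [hidilseh]
(3) h-Deletion: [hidilseh] → [idilse]
(4) Stop Lenition: [idilse] → [izilse]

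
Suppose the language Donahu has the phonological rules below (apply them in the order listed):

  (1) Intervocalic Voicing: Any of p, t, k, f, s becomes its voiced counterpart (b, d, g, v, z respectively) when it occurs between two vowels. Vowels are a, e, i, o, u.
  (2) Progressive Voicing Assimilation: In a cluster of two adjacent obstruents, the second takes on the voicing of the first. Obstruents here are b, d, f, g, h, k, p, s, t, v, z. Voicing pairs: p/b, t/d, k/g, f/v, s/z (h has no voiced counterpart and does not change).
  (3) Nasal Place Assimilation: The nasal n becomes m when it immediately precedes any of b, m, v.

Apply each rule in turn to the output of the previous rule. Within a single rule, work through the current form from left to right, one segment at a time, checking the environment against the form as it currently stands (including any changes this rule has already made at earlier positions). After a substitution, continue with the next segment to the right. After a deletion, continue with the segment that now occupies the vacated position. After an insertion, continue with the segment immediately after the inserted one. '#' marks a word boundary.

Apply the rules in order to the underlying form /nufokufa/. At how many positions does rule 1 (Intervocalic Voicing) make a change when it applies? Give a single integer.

3

(1) Intervocalic Voicing: [nufokufa] → [nuvoguva]
(2) Progressive Voicing Assimilation: no change — [nuvoguva]
(3) Nasal Place Assimilation: no change — [nuvoguva]
Rule 1 changed 3 position(s).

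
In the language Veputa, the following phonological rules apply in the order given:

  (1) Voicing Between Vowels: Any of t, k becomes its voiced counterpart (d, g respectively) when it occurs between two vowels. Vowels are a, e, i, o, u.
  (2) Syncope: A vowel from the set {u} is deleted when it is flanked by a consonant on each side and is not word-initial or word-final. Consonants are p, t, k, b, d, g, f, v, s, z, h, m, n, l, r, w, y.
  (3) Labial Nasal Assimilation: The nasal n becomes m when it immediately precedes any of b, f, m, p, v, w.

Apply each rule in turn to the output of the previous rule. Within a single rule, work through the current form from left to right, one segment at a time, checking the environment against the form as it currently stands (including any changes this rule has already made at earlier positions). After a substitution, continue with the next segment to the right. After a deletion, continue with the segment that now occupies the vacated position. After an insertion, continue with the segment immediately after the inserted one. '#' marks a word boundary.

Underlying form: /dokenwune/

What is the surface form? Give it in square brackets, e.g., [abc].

(1) Voicing Between Vowels: [dokenwune] → [dogenwune]
(2) Syncope: [dogenwune] → [dogenwne]
(3) Labial Nasal Assimilation: [dogenwne] → [dogemwne]

[dogemwne]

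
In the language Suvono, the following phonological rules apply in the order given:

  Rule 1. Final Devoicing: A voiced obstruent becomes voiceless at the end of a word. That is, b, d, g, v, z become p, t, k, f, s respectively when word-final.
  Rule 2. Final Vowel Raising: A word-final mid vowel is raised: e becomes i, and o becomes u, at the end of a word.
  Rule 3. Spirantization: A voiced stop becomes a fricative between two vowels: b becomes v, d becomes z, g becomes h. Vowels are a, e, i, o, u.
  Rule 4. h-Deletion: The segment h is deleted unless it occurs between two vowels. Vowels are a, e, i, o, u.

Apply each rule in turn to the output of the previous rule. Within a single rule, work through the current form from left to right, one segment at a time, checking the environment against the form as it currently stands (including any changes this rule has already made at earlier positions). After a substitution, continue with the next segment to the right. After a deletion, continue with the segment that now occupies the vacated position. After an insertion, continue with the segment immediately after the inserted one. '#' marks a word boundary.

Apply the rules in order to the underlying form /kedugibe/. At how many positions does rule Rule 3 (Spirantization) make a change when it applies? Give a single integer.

3

Rule 1 Final Devoicing: no change — [kedugibe]
Rule 2 Final Vowel Raising: [kedugibe] → [kedugibi]
Rule 3 Spirantization: [kedugibi] → [kezuhivi]
Rule 4 h-Deletion: no change — [kezuhivi]
Rule Rule 3 changed 3 position(s).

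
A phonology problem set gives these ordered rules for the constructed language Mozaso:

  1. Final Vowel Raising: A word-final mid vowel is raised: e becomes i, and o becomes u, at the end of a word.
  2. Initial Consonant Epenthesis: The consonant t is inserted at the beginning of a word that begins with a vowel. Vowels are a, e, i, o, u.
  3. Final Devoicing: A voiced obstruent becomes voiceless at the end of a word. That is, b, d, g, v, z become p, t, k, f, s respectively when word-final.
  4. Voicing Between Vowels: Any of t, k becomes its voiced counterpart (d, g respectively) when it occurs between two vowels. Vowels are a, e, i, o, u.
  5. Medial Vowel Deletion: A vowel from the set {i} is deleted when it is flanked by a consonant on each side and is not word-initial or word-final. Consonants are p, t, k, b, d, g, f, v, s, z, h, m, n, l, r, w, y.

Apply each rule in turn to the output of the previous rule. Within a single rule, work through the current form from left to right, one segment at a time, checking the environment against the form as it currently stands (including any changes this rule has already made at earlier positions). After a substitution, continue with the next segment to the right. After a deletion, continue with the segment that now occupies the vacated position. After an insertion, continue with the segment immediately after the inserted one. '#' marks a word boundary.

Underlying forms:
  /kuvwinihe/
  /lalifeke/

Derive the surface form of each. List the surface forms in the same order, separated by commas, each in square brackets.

/kuvwinihe/:
  1 Final Vowel Raising: [kuvwinihe] → [kuvwinihi]
  2 Initial Consonant Epenthesis: no change — [kuvwinihi]
  3 Final Devoicing: no change — [kuvwinihi]
  4 Voicing Between Vowels: no change — [kuvwinihi]
  5 Medial Vowel Deletion: [kuvwinihi] → [kuvwnhi]
/lalifeke/:
  1 Final Vowel Raising: [lalifeke] → [lalifeki]
  2 Initial Consonant Epenthesis: no change — [lalifeki]
  3 Final Devoicing: no change — [lalifeki]
  4 Voicing Between Vowels: [lalifeki] → [lalifegi]
  5 Medial Vowel Deletion: [lalifegi] → [lalfegi]

[kuvwnhi], [lalfegi]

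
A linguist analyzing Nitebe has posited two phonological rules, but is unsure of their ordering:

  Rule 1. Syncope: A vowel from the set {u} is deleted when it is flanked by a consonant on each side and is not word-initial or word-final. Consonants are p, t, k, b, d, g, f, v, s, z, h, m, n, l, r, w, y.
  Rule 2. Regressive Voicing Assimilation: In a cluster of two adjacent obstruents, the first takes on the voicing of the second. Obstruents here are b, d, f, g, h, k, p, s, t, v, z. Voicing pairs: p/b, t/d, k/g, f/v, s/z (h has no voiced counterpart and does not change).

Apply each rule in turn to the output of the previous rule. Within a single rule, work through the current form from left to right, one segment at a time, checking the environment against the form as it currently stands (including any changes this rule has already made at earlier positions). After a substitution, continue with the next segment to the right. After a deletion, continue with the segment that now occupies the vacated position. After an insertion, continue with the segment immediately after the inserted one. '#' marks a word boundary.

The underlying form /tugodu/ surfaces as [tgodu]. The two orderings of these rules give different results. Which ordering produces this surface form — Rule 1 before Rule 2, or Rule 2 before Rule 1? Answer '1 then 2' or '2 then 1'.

Order 1 then 2:
  1 Syncope: [tugodu] → [tgodu]
  2 Regressive Voicing Assimilation: [tgodu] → [dgodu]
  result: [dgodu]
Order 2 then 1:
  2 Regressive Voicing Assimilation: no change — [tugodu]
  1 Syncope: [tugodu] → [tgodu]
  result: [tgodu]

2 then 1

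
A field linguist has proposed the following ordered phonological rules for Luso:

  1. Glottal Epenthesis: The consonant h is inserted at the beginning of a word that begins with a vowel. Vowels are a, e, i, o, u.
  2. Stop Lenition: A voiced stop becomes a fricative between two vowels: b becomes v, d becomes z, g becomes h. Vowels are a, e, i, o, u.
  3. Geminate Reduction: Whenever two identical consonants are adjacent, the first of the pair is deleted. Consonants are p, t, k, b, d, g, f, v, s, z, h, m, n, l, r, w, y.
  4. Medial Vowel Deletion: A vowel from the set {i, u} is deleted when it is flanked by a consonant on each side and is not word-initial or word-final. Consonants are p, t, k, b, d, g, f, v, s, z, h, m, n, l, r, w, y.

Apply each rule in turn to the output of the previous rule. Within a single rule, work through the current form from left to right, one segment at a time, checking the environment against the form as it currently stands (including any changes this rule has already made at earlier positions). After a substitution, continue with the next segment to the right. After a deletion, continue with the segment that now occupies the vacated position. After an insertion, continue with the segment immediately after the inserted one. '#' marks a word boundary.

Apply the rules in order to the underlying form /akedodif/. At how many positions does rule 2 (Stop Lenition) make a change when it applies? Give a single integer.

2

1 Glottal Epenthesis: [akedodif] → [hakedodif]
2 Stop Lenition: [hakedodif] → [hakezozif]
3 Geminate Reduction: no change — [hakezozif]
4 Medial Vowel Deletion: [hakezozif] → [hakezozf]
Rule 2 changed 2 position(s).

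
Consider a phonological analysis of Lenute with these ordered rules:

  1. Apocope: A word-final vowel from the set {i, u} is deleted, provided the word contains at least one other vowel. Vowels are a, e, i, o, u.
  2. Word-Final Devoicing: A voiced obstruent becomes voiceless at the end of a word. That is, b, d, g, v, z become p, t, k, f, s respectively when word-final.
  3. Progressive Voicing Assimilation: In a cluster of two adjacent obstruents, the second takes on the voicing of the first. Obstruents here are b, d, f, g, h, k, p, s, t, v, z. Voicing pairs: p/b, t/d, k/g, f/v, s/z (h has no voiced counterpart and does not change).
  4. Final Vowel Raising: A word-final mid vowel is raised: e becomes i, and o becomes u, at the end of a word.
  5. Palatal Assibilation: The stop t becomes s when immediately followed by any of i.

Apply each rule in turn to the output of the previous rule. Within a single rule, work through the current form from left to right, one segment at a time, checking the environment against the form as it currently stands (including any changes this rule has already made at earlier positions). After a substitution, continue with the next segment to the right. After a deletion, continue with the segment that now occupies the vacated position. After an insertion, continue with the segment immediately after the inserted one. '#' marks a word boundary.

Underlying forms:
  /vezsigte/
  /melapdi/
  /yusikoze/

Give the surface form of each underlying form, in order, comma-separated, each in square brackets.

/vezsigte/:
  1 Apocope: no change — [vezsigte]
  2 Word-Final Devoicing: no change — [vezsigte]
  3 Progressive Voicing Assimilation: [vezsigte] → [vezzigde]
  4 Final Vowel Raising: [vezzigde] → [vezzigdi]
  5 Palatal Assibilation: no change — [vezzigdi]
/melapdi/:
  1 Apocope: [melapdi] → [melapd]
  2 Word-Final Devoicing: [melapd] → [melapt]
  3 Progressive Voicing Assimilation: no change — [melapt]
  4 Final Vowel Raising: no change — [melapt]
  5 Palatal Assibilation: no change — [melapt]
/yusikoze/:
  1 Apocope: no change — [yusikoze]
  2 Word-Final Devoicing: no change — [yusikoze]
  3 Progressive Voicing Assimilation: no change — [yusikoze]
  4 Final Vowel Raising: [yusikoze] → [yusikozi]
  5 Palatal Assibilation: no change — [yusikozi]

[vezzigdi], [melapt], [yusikozi]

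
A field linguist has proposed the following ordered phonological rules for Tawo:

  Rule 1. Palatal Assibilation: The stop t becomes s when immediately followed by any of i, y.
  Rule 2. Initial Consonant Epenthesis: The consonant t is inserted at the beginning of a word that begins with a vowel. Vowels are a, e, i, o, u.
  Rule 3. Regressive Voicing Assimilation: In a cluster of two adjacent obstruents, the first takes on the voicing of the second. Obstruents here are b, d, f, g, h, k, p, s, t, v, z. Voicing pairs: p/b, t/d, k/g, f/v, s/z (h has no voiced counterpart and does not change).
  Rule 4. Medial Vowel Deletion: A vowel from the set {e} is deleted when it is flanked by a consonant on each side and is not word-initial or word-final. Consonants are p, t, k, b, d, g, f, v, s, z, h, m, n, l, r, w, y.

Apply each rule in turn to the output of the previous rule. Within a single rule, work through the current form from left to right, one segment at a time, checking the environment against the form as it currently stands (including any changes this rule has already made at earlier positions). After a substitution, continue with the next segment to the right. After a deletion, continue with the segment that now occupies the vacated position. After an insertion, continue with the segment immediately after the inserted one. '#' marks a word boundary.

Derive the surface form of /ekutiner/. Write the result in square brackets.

[tkusinr]

Rule 1 Palatal Assibilation: [ekutiner] → [ekusiner]
Rule 2 Initial Consonant Epenthesis: [ekusiner] → [tekusiner]
Rule 3 Regressive Voicing Assimilation: no change — [tekusiner]
Rule 4 Medial Vowel Deletion: [tekusiner] → [tkusinr]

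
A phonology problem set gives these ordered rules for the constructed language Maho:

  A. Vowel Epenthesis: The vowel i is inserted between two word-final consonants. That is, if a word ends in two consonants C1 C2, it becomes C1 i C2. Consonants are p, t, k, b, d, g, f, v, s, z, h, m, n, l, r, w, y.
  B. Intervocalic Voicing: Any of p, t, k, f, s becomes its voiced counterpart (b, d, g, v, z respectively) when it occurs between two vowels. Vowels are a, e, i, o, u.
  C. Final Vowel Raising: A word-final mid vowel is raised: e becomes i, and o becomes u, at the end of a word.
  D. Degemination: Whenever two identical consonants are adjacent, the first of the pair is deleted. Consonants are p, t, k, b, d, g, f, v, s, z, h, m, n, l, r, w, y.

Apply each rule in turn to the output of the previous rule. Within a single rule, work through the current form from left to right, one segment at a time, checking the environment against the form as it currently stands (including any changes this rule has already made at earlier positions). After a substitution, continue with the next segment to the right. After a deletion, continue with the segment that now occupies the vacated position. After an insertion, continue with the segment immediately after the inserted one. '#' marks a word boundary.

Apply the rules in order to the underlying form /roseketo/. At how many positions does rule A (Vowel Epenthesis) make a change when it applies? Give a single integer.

0

A Vowel Epenthesis: no change — [roseketo]
B Intervocalic Voicing: [roseketo] → [rozegedo]
C Final Vowel Raising: [rozegedo] → [rozegedu]
D Degemination: no change — [rozegedu]
Rule A changed 0 position(s).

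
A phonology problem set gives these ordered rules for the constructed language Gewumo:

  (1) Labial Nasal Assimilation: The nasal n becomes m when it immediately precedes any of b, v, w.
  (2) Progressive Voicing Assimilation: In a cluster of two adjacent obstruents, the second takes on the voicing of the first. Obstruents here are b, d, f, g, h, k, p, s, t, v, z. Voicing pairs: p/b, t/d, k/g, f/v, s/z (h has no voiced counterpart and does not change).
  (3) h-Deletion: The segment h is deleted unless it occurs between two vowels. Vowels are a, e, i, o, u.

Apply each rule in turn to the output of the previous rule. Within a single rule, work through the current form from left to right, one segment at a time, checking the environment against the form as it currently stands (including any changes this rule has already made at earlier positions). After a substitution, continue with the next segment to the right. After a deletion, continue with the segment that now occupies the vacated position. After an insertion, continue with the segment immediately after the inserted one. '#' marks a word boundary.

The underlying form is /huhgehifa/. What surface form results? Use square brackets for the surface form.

[ukehifa]

(1) Labial Nasal Assimilation: no change — [huhgehifa]
(2) Progressive Voicing Assimilation: [huhgehifa] → [huhkehifa]
(3) h-Deletion: [huhkehifa] → [ukehifa]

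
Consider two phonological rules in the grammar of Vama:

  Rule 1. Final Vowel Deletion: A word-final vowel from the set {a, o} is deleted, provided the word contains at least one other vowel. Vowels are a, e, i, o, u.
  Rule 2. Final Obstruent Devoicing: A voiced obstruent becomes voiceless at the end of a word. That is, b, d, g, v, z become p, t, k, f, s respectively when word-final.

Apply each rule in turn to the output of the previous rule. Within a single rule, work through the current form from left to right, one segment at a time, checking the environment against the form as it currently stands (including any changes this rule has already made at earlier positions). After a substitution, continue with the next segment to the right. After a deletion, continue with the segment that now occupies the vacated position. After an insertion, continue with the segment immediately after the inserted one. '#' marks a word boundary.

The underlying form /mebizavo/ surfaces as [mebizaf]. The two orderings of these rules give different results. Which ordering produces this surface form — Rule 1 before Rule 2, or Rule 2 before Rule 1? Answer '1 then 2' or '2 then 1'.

1 then 2

Order 1 then 2:
  1 Final Vowel Deletion: [mebizavo] → [mebizav]
  2 Final Obstruent Devoicing: [mebizav] → [mebizaf]
  result: [mebizaf]
Order 2 then 1:
  2 Final Obstruent Devoicing: no change — [mebizavo]
  1 Final Vowel Deletion: [mebizavo] → [mebizav]
  result: [mebizav]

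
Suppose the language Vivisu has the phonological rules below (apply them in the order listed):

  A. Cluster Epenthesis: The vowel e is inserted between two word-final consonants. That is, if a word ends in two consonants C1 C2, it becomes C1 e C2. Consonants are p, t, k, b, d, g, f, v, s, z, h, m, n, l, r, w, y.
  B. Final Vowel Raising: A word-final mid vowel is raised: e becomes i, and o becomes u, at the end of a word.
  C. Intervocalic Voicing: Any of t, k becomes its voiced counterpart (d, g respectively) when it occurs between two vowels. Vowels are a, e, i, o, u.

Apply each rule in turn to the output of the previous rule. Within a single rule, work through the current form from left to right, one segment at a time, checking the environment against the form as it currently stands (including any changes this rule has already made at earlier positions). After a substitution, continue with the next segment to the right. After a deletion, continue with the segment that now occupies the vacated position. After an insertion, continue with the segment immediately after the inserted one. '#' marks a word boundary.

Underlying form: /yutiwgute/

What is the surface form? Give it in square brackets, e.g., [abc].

A Cluster Epenthesis: no change — [yutiwgute]
B Final Vowel Raising: [yutiwgute] → [yutiwguti]
C Intervocalic Voicing: [yutiwguti] → [yudiwgudi]

[yudiwgudi]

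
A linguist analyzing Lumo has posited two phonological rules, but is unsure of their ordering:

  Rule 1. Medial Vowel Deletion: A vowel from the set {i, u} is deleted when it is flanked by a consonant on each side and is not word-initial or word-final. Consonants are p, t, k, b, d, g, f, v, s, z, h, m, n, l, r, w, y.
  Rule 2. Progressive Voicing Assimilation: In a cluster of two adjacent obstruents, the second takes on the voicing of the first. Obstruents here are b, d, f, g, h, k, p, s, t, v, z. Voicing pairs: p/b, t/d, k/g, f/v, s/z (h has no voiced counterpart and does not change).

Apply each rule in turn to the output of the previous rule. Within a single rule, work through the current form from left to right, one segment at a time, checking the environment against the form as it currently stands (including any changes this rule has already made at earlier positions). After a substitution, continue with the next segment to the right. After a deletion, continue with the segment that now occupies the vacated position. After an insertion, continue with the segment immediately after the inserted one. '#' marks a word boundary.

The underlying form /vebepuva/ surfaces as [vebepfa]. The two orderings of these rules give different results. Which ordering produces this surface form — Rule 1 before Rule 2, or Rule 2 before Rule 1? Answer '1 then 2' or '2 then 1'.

Order 1 then 2:
  1 Medial Vowel Deletion: [vebepuva] → [vebepva]
  2 Progressive Voicing Assimilation: [vebepva] → [vebepfa]
  result: [vebepfa]
Order 2 then 1:
  2 Progressive Voicing Assimilation: no change — [vebepuva]
  1 Medial Vowel Deletion: [vebepuva] → [vebepva]
  result: [vebepva]

1 then 2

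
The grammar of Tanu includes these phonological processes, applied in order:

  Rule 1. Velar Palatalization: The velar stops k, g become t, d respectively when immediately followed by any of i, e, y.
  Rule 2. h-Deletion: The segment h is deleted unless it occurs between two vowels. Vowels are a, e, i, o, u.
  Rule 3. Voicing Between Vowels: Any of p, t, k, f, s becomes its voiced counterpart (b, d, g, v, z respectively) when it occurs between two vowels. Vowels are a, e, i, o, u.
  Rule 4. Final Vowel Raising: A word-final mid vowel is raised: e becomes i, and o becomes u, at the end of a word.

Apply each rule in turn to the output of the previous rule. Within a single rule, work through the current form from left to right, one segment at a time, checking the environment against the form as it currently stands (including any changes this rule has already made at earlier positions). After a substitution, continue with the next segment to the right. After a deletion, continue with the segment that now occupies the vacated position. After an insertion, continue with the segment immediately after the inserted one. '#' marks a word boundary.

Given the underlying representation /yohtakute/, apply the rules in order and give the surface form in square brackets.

Rule 1 Velar Palatalization: no change — [yohtakute]
Rule 2 h-Deletion: [yohtakute] → [yotakute]
Rule 3 Voicing Between Vowels: [yotakute] → [yodagude]
Rule 4 Final Vowel Raising: [yodagude] → [yodagudi]

[yodagudi]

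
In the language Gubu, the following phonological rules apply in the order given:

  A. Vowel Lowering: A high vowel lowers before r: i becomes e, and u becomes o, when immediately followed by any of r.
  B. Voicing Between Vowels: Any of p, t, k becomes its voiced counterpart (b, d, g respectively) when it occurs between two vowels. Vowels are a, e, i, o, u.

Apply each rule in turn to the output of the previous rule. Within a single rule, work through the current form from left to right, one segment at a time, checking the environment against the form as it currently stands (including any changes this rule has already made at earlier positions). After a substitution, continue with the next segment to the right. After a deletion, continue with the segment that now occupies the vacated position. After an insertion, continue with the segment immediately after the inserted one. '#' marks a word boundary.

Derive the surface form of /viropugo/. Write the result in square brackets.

A Vowel Lowering: [viropugo] → [veropugo]
B Voicing Between Vowels: [veropugo] → [verobugo]

[verobugo]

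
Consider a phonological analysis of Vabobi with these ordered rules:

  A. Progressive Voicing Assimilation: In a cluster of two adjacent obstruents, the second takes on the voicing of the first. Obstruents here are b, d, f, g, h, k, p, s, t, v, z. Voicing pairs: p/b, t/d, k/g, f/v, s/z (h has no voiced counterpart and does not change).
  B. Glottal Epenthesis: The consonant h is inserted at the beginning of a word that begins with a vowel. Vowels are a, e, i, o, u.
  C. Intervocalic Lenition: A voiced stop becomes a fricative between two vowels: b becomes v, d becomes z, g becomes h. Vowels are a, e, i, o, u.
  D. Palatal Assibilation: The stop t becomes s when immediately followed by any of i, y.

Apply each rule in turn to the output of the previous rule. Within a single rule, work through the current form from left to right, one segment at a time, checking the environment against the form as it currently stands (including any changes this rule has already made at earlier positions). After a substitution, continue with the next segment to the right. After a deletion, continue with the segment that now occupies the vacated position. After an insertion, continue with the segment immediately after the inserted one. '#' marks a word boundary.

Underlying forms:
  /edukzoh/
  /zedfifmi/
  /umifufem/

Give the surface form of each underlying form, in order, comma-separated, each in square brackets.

/edukzoh/:
  A Progressive Voicing Assimilation: [edukzoh] → [eduksoh]
  B Glottal Epenthesis: [eduksoh] → [heduksoh]
  C Intervocalic Lenition: [heduksoh] → [hezuksoh]
  D Palatal Assibilation: no change — [hezuksoh]
/zedfifmi/:
  A Progressive Voicing Assimilation: [zedfifmi] → [zedvifmi]
  B Glottal Epenthesis: no change — [zedvifmi]
  C Intervocalic Lenition: no change — [zedvifmi]
  D Palatal Assibilation: no change — [zedvifmi]
/umifufem/:
  A Progressive Voicing Assimilation: no change — [umifufem]
  B Glottal Epenthesis: [umifufem] → [humifufem]
  C Intervocalic Lenition: no change — [humifufem]
  D Palatal Assibilation: no change — [humifufem]

[hezuksoh], [zedvifmi], [humifufem]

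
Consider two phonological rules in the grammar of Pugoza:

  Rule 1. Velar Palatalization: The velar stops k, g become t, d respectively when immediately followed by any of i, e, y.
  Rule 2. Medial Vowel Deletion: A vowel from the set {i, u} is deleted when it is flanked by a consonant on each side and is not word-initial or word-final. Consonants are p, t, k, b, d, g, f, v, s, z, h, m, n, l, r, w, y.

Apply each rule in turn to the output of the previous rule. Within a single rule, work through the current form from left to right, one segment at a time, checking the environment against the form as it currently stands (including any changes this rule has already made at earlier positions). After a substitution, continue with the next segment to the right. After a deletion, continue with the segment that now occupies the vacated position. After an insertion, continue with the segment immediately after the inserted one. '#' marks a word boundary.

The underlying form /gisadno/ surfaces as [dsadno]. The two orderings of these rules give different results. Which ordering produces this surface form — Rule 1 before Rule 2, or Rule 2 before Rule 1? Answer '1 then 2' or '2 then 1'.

1 then 2

Order 1 then 2:
  1 Velar Palatalization: [gisadno] → [disadno]
  2 Medial Vowel Deletion: [disadno] → [dsadno]
  result: [dsadno]
Order 2 then 1:
  2 Medial Vowel Deletion: [gisadno] → [gsadno]
  1 Velar Palatalization: no change — [gsadno]
  result: [gsadno]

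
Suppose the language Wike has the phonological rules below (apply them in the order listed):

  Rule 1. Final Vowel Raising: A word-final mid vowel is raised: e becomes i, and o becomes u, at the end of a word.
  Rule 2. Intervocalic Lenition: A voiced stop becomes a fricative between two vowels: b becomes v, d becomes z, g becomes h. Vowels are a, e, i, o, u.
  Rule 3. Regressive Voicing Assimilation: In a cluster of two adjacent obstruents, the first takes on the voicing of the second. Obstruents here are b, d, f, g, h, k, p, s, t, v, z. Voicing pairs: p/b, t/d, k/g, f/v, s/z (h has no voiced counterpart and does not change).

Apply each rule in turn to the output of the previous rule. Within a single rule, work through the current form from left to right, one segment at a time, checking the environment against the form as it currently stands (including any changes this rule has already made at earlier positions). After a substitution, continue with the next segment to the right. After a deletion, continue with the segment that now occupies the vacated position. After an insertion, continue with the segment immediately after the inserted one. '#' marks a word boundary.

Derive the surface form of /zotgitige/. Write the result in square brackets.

[zodgitihi]

Rule 1 Final Vowel Raising: [zotgitige] → [zotgitigi]
Rule 2 Intervocalic Lenition: [zotgitigi] → [zotgitihi]
Rule 3 Regressive Voicing Assimilation: [zotgitihi] → [zodgitihi]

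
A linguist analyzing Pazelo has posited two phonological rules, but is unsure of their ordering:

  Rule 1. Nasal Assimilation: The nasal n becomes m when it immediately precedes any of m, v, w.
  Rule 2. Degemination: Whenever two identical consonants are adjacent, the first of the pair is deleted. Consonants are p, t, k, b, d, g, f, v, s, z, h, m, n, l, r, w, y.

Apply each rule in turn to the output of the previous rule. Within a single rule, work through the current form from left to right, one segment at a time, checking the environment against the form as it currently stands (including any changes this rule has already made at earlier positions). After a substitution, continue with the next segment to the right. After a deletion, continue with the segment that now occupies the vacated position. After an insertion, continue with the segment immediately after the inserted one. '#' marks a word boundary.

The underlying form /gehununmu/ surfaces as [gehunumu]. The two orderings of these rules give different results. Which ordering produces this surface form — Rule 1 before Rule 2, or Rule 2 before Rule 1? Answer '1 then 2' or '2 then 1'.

Order 1 then 2:
  1 Nasal Assimilation: [gehununmu] → [gehunummu]
  2 Degemination: [gehunummu] → [gehunumu]
  result: [gehunumu]
Order 2 then 1:
  2 Degemination: no change — [gehununmu]
  1 Nasal Assimilation: [gehununmu] → [gehunummu]
  result: [gehunummu]

1 then 2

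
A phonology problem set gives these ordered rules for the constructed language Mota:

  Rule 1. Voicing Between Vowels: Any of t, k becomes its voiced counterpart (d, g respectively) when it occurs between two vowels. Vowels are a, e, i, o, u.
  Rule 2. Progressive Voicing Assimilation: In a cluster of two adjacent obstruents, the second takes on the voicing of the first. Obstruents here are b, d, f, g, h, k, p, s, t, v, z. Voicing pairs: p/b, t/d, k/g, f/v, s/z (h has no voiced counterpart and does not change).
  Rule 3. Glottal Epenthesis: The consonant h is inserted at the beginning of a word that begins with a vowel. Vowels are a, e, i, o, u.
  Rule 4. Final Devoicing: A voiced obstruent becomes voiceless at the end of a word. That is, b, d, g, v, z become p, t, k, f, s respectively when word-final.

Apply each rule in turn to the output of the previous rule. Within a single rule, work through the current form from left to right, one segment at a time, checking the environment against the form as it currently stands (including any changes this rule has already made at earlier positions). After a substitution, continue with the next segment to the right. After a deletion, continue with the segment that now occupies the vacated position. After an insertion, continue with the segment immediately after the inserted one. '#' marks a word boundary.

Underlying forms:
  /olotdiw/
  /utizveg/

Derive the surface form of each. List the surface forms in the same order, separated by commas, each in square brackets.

[holottiw], [hudizvek]

/olotdiw/:
  Rule 1 Voicing Between Vowels: no change — [olotdiw]
  Rule 2 Progressive Voicing Assimilation: [olotdiw] → [olottiw]
  Rule 3 Glottal Epenthesis: [olottiw] → [holottiw]
  Rule 4 Final Devoicing: no change — [holottiw]
/utizveg/:
  Rule 1 Voicing Between Vowels: [utizveg] → [udizveg]
  Rule 2 Progressive Voicing Assimilation: no change — [udizveg]
  Rule 3 Glottal Epenthesis: [udizveg] → [hudizveg]
  Rule 4 Final Devoicing: [hudizveg] → [hudizvek]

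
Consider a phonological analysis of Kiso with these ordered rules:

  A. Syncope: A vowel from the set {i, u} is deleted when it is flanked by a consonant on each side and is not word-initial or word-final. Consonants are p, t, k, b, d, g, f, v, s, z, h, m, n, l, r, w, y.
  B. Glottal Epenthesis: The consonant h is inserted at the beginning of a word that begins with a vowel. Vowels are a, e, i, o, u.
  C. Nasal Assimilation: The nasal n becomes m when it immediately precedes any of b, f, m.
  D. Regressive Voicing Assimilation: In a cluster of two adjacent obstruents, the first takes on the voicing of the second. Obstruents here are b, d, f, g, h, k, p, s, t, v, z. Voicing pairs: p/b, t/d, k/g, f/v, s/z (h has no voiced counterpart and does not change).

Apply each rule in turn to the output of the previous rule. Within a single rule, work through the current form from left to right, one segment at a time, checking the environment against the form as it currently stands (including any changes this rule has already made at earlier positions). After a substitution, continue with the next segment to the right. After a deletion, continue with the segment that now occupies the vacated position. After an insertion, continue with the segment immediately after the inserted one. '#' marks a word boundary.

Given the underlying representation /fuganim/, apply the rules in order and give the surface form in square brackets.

[vgamm]

A Syncope: [fuganim] → [fganm]
B Glottal Epenthesis: no change — [fganm]
C Nasal Assimilation: [fganm] → [fgamm]
D Regressive Voicing Assimilation: [fgamm] → [vgamm]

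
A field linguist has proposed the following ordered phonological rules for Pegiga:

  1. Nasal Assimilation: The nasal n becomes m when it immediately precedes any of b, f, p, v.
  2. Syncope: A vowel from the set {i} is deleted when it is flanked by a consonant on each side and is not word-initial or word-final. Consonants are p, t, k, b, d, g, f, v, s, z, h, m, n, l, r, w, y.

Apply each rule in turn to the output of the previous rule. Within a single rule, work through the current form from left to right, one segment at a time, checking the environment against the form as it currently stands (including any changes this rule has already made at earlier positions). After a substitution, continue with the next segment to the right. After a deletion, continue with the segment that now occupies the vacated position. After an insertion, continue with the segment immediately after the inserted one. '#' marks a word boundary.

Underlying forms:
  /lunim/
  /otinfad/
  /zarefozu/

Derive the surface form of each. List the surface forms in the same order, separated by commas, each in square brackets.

/lunim/:
  1 Nasal Assimilation: no change — [lunim]
  2 Syncope: [lunim] → [lunm]
/otinfad/:
  1 Nasal Assimilation: [otinfad] → [otimfad]
  2 Syncope: [otimfad] → [otmfad]
/zarefozu/:
  1 Nasal Assimilation: no change — [zarefozu]
  2 Syncope: no change — [zarefozu]

[lunm], [otmfad], [zarefozu]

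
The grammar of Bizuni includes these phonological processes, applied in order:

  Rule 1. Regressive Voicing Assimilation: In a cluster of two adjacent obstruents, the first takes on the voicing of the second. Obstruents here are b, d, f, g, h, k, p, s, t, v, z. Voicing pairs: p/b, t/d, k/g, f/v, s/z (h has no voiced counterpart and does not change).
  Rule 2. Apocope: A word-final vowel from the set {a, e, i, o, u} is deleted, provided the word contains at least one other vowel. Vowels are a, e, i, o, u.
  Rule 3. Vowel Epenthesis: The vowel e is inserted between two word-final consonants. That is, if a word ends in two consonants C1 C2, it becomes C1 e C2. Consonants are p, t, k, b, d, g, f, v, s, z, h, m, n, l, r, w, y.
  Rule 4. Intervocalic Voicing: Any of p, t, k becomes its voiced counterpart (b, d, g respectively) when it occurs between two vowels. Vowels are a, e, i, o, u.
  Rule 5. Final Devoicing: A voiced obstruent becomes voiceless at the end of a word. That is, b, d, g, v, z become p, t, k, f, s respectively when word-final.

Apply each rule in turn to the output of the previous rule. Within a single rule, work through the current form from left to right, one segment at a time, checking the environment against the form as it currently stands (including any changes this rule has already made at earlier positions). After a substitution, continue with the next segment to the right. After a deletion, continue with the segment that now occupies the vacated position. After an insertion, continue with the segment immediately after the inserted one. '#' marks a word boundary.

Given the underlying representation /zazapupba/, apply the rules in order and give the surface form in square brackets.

Rule 1 Regressive Voicing Assimilation: [zazapupba] → [zazapubba]
Rule 2 Apocope: [zazapubba] → [zazapubb]
Rule 3 Vowel Epenthesis: [zazapubb] → [zazapubeb]
Rule 4 Intervocalic Voicing: [zazapubeb] → [zazabubeb]
Rule 5 Final Devoicing: [zazabubeb] → [zazabubep]

[zazabubep]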